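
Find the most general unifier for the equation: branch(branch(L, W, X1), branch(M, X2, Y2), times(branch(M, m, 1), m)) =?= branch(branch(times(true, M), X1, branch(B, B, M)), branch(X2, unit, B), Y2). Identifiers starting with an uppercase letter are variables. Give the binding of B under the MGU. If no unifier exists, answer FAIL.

times(branch(unit, m, 1), m)

Decompose branch/3: branch(L, W, X1) =?= branch(times(true, M), X1, branch(B, B, M)),  branch(M, X2, Y2) =?= branch(X2, unit, B),  times(branch(M, m, 1), m) =?= Y2.
Decompose branch/3: L =?= times(true, M),  W =?= X1,  X1 =?= branch(B, B, M).
Bind L := times(true, M); no other remaining equation mentions L.
Bind W := X1; no other remaining equation mentions W.
Bind X1 := branch(B, B, M); no other remaining equation mentions X1. Substituting into the earlier binding gives W := branch(B, B, M).
Decompose branch/3: M =?= X2,  X2 =?= unit,  Y2 =?= B.
Bind M := X2; substituting into the one remaining equation that mentions M gives: times(branch(X2, m, 1), m) =?= Y2. Substituting into the earlier bindings gives L := times(true, X2), W := branch(B, B, X2), X1 := branch(B, B, X2).
Bind X2 := unit; substituting into the one remaining equation that mentions X2 gives: times(branch(unit, m, 1), m) =?= Y2. Substituting into the earlier bindings gives L := times(true, unit), W := branch(B, B, unit), X1 := branch(B, B, unit), M := unit.
Bind Y2 := B; substituting into the remaining equation gives: times(branch(unit, m, 1), m) =?= B.
Bind B := times(branch(unit, m, 1), m). Substituting into the earlier bindings gives W := branch(times(branch(unit, m, 1), m), times(branch(unit, m, 1), m), unit), X1 := branch(times(branch(unit, m, 1), m), times(branch(unit, m, 1), m), unit), Y2 := times(branch(unit, m, 1), m).
MGU = { L ↦ times(true, unit), W ↦ branch(times(branch(unit, m, 1), m), times(branch(unit, m, 1), m), unit), X1 ↦ branch(times(branch(unit, m, 1), m), times(branch(unit, m, 1), m), unit), M ↦ unit, X2 ↦ unit, Y2 ↦ times(branch(unit, m, 1), m), B ↦ times(branch(unit, m, 1), m) }, so B ↦ times(branch(unit, m, 1), m).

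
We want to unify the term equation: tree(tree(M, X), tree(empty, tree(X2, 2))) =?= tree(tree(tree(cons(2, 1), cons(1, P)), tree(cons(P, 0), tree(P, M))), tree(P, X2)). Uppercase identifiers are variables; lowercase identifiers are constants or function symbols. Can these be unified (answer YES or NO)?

NO

Decompose tree/2: tree(M, X) =?= tree(tree(cons(2, 1), cons(1, P)), tree(cons(P, 0), tree(P, M))),  tree(empty, tree(X2, 2)) =?= tree(P, X2).
Decompose tree/2: M =?= tree(cons(2, 1), cons(1, P)),  X =?= tree(cons(P, 0), tree(P, M)).
Bind M := tree(cons(2, 1), cons(1, P)); substituting into the one remaining equation that mentions M gives: X =?= tree(cons(P, 0), tree(P, tree(cons(2, 1), cons(1, P)))).
Bind X := tree(cons(P, 0), tree(P, tree(cons(2, 1), cons(1, P)))); no other remaining equation mentions X.
Decompose tree/2: empty =?= P,  tree(X2, 2) =?= X2.
Bind P := empty; no other remaining equation mentions P. Substituting into the earlier bindings gives M := tree(cons(2, 1), cons(1, empty)), X := tree(cons(empty, 0), tree(empty, tree(cons(2, 1), cons(1, empty)))).
Occurs check fails: X2 occurs in tree(X2, 2); the equation X2 =?= tree(X2, 2) has no finite solution.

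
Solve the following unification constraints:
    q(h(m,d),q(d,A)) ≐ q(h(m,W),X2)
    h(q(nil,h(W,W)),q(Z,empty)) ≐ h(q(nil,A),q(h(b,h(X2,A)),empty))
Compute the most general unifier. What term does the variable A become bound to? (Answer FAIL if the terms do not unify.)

Decompose q/2: h(m,d) ≐ h(m,W),  q(d,A) ≐ X2.
Decompose h/2: m ≐ m,  d ≐ W.
Delete trivial equation m ≐ m.
Bind W := d; substituting into the one remaining equation that mentions W gives: h(q(nil,h(d,d)),q(Z,empty)) ≐ h(q(nil,A),q(h(b,h(X2,A)),empty)).
Bind X2 := q(d,A); substituting into the remaining equation gives: h(q(nil,h(d,d)),q(Z,empty)) ≐ h(q(nil,A),q(h(b,h(q(d,A),A)),empty)).
Decompose h/2: q(nil,h(d,d)) ≐ q(nil,A),  q(Z,empty) ≐ q(h(b,h(q(d,A),A)),empty).
Decompose q/2: nil ≐ nil,  h(d,d) ≐ A.
Delete trivial equation nil ≐ nil.
Bind A := h(d,d); substituting into the remaining equation gives: q(Z,empty) ≐ q(h(b,h(q(d,h(d,d)),h(d,d))),empty). Substituting into the earlier binding gives X2 := q(d,h(d,d)).
Decompose q/2: Z ≐ h(b,h(q(d,h(d,d)),h(d,d))),  empty ≐ empty.
Bind Z := h(b,h(q(d,h(d,d)),h(d,d))); no other remaining equation mentions Z.
Delete trivial equation empty ≐ empty.
MGU = { W -> d, X2 -> q(d,h(d,d)), A -> h(d,d), Z -> h(b,h(q(d,h(d,d)),h(d,d))) }, so A -> h(d,d).

h(d,d)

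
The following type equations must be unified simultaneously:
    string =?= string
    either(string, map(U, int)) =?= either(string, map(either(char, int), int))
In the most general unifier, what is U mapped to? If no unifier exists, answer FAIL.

Delete trivial equation string =?= string.
Decompose either/2: string =?= string,  map(U, int) =?= map(either(char, int), int).
Delete trivial equation string =?= string.
Decompose map/2: U =?= either(char, int),  int =?= int.
Bind U := either(char, int); no other remaining equation mentions U.
Delete trivial equation int =?= int.
MGU = { U := either(char, int) }, so U := either(char, int).

either(char, int)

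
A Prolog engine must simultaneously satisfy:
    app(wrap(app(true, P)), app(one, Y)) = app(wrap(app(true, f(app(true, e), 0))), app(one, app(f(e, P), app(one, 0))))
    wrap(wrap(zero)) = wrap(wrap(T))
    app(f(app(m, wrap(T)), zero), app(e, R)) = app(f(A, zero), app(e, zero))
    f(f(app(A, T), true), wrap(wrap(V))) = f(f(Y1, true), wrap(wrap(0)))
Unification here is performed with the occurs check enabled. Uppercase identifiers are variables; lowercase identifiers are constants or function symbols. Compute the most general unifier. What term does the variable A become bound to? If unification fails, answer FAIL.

Decompose app/2: wrap(app(true, P)) = wrap(app(true, f(app(true, e), 0))),  app(one, Y) = app(one, app(f(e, P), app(one, 0))).
Decompose wrap/1: app(true, P) = app(true, f(app(true, e), 0)).
Decompose app/2: true = true,  P = f(app(true, e), 0).
Delete trivial equation true = true.
Bind P := f(app(true, e), 0); substituting into the one remaining equation that mentions P gives: app(one, Y) = app(one, app(f(e, f(app(true, e), 0)), app(one, 0))).
Decompose app/2: one = one,  Y = app(f(e, f(app(true, e), 0)), app(one, 0)).
Delete trivial equation one = one.
Bind Y := app(f(e, f(app(true, e), 0)), app(one, 0)); no other remaining equation mentions Y.
Decompose wrap/1: wrap(zero) = wrap(T).
Decompose wrap/1: zero = T.
Bind T := zero; substituting into the remaining equations gives: app(f(app(m, wrap(zero)), zero), app(e, R)) = app(f(A, zero), app(e, zero)),  f(f(app(A, zero), true), wrap(wrap(V))) = f(f(Y1, true), wrap(wrap(0))).
Decompose app/2: f(app(m, wrap(zero)), zero) = f(A, zero),  app(e, R) = app(e, zero).
Decompose f/2: app(m, wrap(zero)) = A,  zero = zero.
Bind A := app(m, wrap(zero)); substituting into the one remaining equation that mentions A gives: f(f(app(app(m, wrap(zero)), zero), true), wrap(wrap(V))) = f(f(Y1, true), wrap(wrap(0))).
Delete trivial equation zero = zero.
Decompose app/2: e = e,  R = zero.
Delete trivial equation e = e.
Bind R := zero; no other remaining equation mentions R.
Decompose f/2: f(app(app(m, wrap(zero)), zero), true) = f(Y1, true),  wrap(wrap(V)) = wrap(wrap(0)).
Decompose f/2: app(app(m, wrap(zero)), zero) = Y1,  true = true.
Bind Y1 := app(app(m, wrap(zero)), zero); no other remaining equation mentions Y1.
Delete trivial equation true = true.
Decompose wrap/1: wrap(V) = wrap(0).
Decompose wrap/1: V = 0.
Bind V := 0.
MGU = { P -> f(app(true, e), 0), Y -> app(f(e, f(app(true, e), 0)), app(one, 0)), T -> zero, A -> app(m, wrap(zero)), R -> zero, Y1 -> app(app(m, wrap(zero)), zero), V -> 0 }, so A -> app(m, wrap(zero)).

app(m, wrap(zero))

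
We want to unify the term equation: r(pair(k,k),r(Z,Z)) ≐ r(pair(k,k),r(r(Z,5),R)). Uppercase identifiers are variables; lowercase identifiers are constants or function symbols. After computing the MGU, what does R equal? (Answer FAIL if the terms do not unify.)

FAIL

Decompose r/2: pair(k,k) ≐ pair(k,k),  r(Z,Z) ≐ r(r(Z,5),R).
Delete trivial equation pair(k,k) ≐ pair(k,k).
Decompose r/2: Z ≐ r(Z,5),  Z ≐ R.
Occurs check fails: Z occurs in r(Z,5); the equation Z ≐ r(Z,5) has no finite solution.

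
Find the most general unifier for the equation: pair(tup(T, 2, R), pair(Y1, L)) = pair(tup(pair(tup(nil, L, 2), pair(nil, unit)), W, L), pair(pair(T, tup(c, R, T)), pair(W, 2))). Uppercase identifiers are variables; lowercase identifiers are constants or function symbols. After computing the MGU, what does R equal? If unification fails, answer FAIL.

Decompose pair/2: tup(T, 2, R) = tup(pair(tup(nil, L, 2), pair(nil, unit)), W, L),  pair(Y1, L) = pair(pair(T, tup(c, R, T)), pair(W, 2)).
Decompose tup/3: T = pair(tup(nil, L, 2), pair(nil, unit)),  2 = W,  R = L.
Bind T := pair(tup(nil, L, 2), pair(nil, unit)); substituting into the one remaining equation that mentions T gives: pair(Y1, L) = pair(pair(pair(tup(nil, L, 2), pair(nil, unit)), tup(c, R, pair(tup(nil, L, 2), pair(nil, unit)))), pair(W, 2)).
Bind W := 2; substituting into the one remaining equation that mentions W gives: pair(Y1, L) = pair(pair(pair(tup(nil, L, 2), pair(nil, unit)), tup(c, R, pair(tup(nil, L, 2), pair(nil, unit)))), pair(2, 2)).
Bind R := L; substituting into the remaining equation gives: pair(Y1, L) = pair(pair(pair(tup(nil, L, 2), pair(nil, unit)), tup(c, L, pair(tup(nil, L, 2), pair(nil, unit)))), pair(2, 2)).
Decompose pair/2: Y1 = pair(pair(tup(nil, L, 2), pair(nil, unit)), tup(c, L, pair(tup(nil, L, 2), pair(nil, unit)))),  L = pair(2, 2).
Bind Y1 := pair(pair(tup(nil, L, 2), pair(nil, unit)), tup(c, L, pair(tup(nil, L, 2), pair(nil, unit)))); no other remaining equation mentions Y1.
Bind L := pair(2, 2). Substituting into the earlier bindings gives T := pair(tup(nil, pair(2, 2), 2), pair(nil, unit)), R := pair(2, 2), Y1 := pair(pair(tup(nil, pair(2, 2), 2), pair(nil, unit)), tup(c, pair(2, 2), pair(tup(nil, pair(2, 2), 2), pair(nil, unit)))).
MGU = { T -> pair(tup(nil, pair(2, 2), 2), pair(nil, unit)), W -> 2, R -> pair(2, 2), Y1 -> pair(pair(tup(nil, pair(2, 2), 2), pair(nil, unit)), tup(c, pair(2, 2), pair(tup(nil, pair(2, 2), 2), pair(nil, unit)))), L -> pair(2, 2) }, so R -> pair(2, 2).

pair(2, 2)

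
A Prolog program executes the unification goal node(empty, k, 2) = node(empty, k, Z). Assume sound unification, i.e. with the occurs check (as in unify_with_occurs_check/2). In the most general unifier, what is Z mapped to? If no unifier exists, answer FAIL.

2

Decompose node/3: empty = empty,  k = k,  2 = Z.
Delete trivial equation empty = empty.
Delete trivial equation k = k.
Bind Z := 2.
MGU = { Z ↦ 2 }, so Z ↦ 2.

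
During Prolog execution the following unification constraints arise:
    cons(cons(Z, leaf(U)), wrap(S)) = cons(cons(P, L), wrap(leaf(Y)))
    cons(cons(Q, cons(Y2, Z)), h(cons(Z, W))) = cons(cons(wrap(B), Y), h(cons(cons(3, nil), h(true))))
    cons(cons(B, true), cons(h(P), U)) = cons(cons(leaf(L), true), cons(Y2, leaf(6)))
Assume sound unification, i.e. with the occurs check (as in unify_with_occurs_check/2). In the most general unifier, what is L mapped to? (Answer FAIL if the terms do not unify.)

Decompose cons/2: cons(Z, leaf(U)) = cons(P, L),  wrap(S) = wrap(leaf(Y)).
Decompose cons/2: Z = P,  leaf(U) = L.
Bind Z := P; substituting into the one remaining equation that mentions Z gives: cons(cons(Q, cons(Y2, P)), h(cons(P, W))) = cons(cons(wrap(B), Y), h(cons(cons(3, nil), h(true)))).
Bind L := leaf(U); substituting into the one remaining equation that mentions L gives: cons(cons(B, true), cons(h(P), U)) = cons(cons(leaf(leaf(U)), true), cons(Y2, leaf(6))).
Decompose wrap/1: S = leaf(Y).
Bind S := leaf(Y); no other remaining equation mentions S.
Decompose cons/2: cons(Q, cons(Y2, P)) = cons(wrap(B), Y),  h(cons(P, W)) = h(cons(cons(3, nil), h(true))).
Decompose cons/2: Q = wrap(B),  cons(Y2, P) = Y.
Bind Q := wrap(B); no other remaining equation mentions Q.
Bind Y := cons(Y2, P); no other remaining equation mentions Y. Substituting into the earlier binding gives S := leaf(cons(Y2, P)).
Decompose h/1: cons(P, W) = cons(cons(3, nil), h(true)).
Decompose cons/2: P = cons(3, nil),  W = h(true).
Bind P := cons(3, nil); substituting into the one remaining equation that mentions P gives: cons(cons(B, true), cons(h(cons(3, nil)), U)) = cons(cons(leaf(leaf(U)), true), cons(Y2, leaf(6))). Substituting into the earlier bindings gives Z := cons(3, nil), S := leaf(cons(Y2, cons(3, nil))), Y := cons(Y2, cons(3, nil)).
Bind W := h(true); no other remaining equation mentions W.
Decompose cons/2: cons(B, true) = cons(leaf(leaf(U)), true),  cons(h(cons(3, nil)), U) = cons(Y2, leaf(6)).
Decompose cons/2: B = leaf(leaf(U)),  true = true.
Bind B := leaf(leaf(U)); no other remaining equation mentions B. Substituting into the earlier binding gives Q := wrap(leaf(leaf(U))).
Delete trivial equation true = true.
Decompose cons/2: h(cons(3, nil)) = Y2,  U = leaf(6).
Bind Y2 := h(cons(3, nil)); no other remaining equation mentions Y2. Substituting into the earlier bindings gives S := leaf(cons(h(cons(3, nil)), cons(3, nil))), Y := cons(h(cons(3, nil)), cons(3, nil)).
Bind U := leaf(6). Substituting into the earlier bindings gives L := leaf(leaf(6)), Q := wrap(leaf(leaf(leaf(6)))), B := leaf(leaf(leaf(6))).
MGU = { Z ↦ cons(3, nil), L ↦ leaf(leaf(6)), S ↦ leaf(cons(h(cons(3, nil)), cons(3, nil))), Q ↦ wrap(leaf(leaf(leaf(6)))), Y ↦ cons(h(cons(3, nil)), cons(3, nil)), P ↦ cons(3, nil), W ↦ h(true), B ↦ leaf(leaf(leaf(6))), Y2 ↦ h(cons(3, nil)), U ↦ leaf(6) }, so L ↦ leaf(leaf(6)).

leaf(leaf(6))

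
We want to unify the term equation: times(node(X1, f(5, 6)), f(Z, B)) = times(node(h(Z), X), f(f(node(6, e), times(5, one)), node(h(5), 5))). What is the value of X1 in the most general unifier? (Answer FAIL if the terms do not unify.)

Decompose times/2: node(X1, f(5, 6)) = node(h(Z), X),  f(Z, B) = f(f(node(6, e), times(5, one)), node(h(5), 5)).
Decompose node/2: X1 = h(Z),  f(5, 6) = X.
Bind X1 := h(Z); no other remaining equation mentions X1.
Bind X := f(5, 6); no other remaining equation mentions X.
Decompose f/2: Z = f(node(6, e), times(5, one)),  B = node(h(5), 5).
Bind Z := f(node(6, e), times(5, one)); no other remaining equation mentions Z. Substituting into the earlier binding gives X1 := h(f(node(6, e), times(5, one))).
Bind B := node(h(5), 5).
MGU = { X1 := h(f(node(6, e), times(5, one))), X := f(5, 6), Z := f(node(6, e), times(5, one)), B := node(h(5), 5) }, so X1 := h(f(node(6, e), times(5, one))).

h(f(node(6, e), times(5, one)))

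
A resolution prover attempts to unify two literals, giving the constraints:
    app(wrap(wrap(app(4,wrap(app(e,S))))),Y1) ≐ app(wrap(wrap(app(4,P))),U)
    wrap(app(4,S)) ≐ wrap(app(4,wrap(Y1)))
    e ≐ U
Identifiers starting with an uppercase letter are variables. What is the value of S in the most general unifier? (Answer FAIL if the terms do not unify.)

wrap(e)

Decompose app/2: wrap(wrap(app(4,wrap(app(e,S))))) ≐ wrap(wrap(app(4,P))),  Y1 ≐ U.
Decompose wrap/1: wrap(app(4,wrap(app(e,S)))) ≐ wrap(app(4,P)).
Decompose wrap/1: app(4,wrap(app(e,S))) ≐ app(4,P).
Decompose app/2: 4 ≐ 4,  wrap(app(e,S)) ≐ P.
Delete trivial equation 4 ≐ 4.
Bind P := wrap(app(e,S)); no other remaining equation mentions P.
Bind Y1 := U; substituting into the one remaining equation that mentions Y1 gives: wrap(app(4,S)) ≐ wrap(app(4,wrap(U))).
Decompose wrap/1: app(4,S) ≐ app(4,wrap(U)).
Decompose app/2: 4 ≐ 4,  S ≐ wrap(U).
Delete trivial equation 4 ≐ 4.
Bind S := wrap(U); no other remaining equation mentions S. Substituting into the earlier binding gives P := wrap(app(e,wrap(U))).
Bind U := e. Substituting into the earlier bindings gives P := wrap(app(e,wrap(e))), Y1 := e, S := wrap(e).
MGU = { P := wrap(app(e,wrap(e))), Y1 := e, S := wrap(e), U := e }, so S := wrap(e).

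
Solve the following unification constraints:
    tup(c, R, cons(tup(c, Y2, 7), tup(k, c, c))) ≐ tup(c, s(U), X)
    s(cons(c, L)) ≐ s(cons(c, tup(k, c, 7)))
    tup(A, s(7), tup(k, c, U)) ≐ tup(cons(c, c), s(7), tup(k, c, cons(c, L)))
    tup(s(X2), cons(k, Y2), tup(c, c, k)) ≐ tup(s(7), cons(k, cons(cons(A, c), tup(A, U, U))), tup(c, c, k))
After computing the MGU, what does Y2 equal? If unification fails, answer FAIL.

cons(cons(cons(c, c), c), tup(cons(c, c), cons(c, tup(k, c, 7)), cons(c, tup(k, c, 7))))

Decompose tup/3: c ≐ c,  R ≐ s(U),  cons(tup(c, Y2, 7), tup(k, c, c)) ≐ X.
Delete trivial equation c ≐ c.
Bind R := s(U); no other remaining equation mentions R.
Bind X := cons(tup(c, Y2, 7), tup(k, c, c)); no other remaining equation mentions X.
Decompose s/1: cons(c, L) ≐ cons(c, tup(k, c, 7)).
Decompose cons/2: c ≐ c,  L ≐ tup(k, c, 7).
Delete trivial equation c ≐ c.
Bind L := tup(k, c, 7); substituting into the one remaining equation that mentions L gives: tup(A, s(7), tup(k, c, U)) ≐ tup(cons(c, c), s(7), tup(k, c, cons(c, tup(k, c, 7)))).
Decompose tup/3: A ≐ cons(c, c),  s(7) ≐ s(7),  tup(k, c, U) ≐ tup(k, c, cons(c, tup(k, c, 7))).
Bind A := cons(c, c); substituting into the one remaining equation that mentions A gives: tup(s(X2), cons(k, Y2), tup(c, c, k)) ≐ tup(s(7), cons(k, cons(cons(cons(c, c), c), tup(cons(c, c), U, U))), tup(c, c, k)).
Delete trivial equation s(7) ≐ s(7).
Decompose tup/3: k ≐ k,  c ≐ c,  U ≐ cons(c, tup(k, c, 7)).
Delete trivial equation k ≐ k.
Delete trivial equation c ≐ c.
Bind U := cons(c, tup(k, c, 7)); substituting into the remaining equation gives: tup(s(X2), cons(k, Y2), tup(c, c, k)) ≐ tup(s(7), cons(k, cons(cons(cons(c, c), c), tup(cons(c, c), cons(c, tup(k, c, 7)), cons(c, tup(k, c, 7))))), tup(c, c, k)). Substituting into the earlier binding gives R := s(cons(c, tup(k, c, 7))).
Decompose tup/3: s(X2) ≐ s(7),  cons(k, Y2) ≐ cons(k, cons(cons(cons(c, c), c), tup(cons(c, c), cons(c, tup(k, c, 7)), cons(c, tup(k, c, 7))))),  tup(c, c, k) ≐ tup(c, c, k).
Decompose s/1: X2 ≐ 7.
Bind X2 := 7; no other remaining equation mentions X2.
Decompose cons/2: k ≐ k,  Y2 ≐ cons(cons(cons(c, c), c), tup(cons(c, c), cons(c, tup(k, c, 7)), cons(c, tup(k, c, 7)))).
Delete trivial equation k ≐ k.
Bind Y2 := cons(cons(cons(c, c), c), tup(cons(c, c), cons(c, tup(k, c, 7)), cons(c, tup(k, c, 7)))); no other remaining equation mentions Y2. Substituting into the earlier binding gives X := cons(tup(c, cons(cons(cons(c, c), c), tup(cons(c, c), cons(c, tup(k, c, 7)), cons(c, tup(k, c, 7)))), 7), tup(k, c, c)).
Delete trivial equation tup(c, c, k) ≐ tup(c, c, k).
MGU = { R := s(cons(c, tup(k, c, 7))), X := cons(tup(c, cons(cons(cons(c, c), c), tup(cons(c, c), cons(c, tup(k, c, 7)), cons(c, tup(k, c, 7)))), 7), tup(k, c, c)), L := tup(k, c, 7), A := cons(c, c), U := cons(c, tup(k, c, 7)), X2 := 7, Y2 := cons(cons(cons(c, c), c), tup(cons(c, c), cons(c, tup(k, c, 7)), cons(c, tup(k, c, 7)))) }, so Y2 := cons(cons(cons(c, c), c), tup(cons(c, c), cons(c, tup(k, c, 7)), cons(c, tup(k, c, 7)))).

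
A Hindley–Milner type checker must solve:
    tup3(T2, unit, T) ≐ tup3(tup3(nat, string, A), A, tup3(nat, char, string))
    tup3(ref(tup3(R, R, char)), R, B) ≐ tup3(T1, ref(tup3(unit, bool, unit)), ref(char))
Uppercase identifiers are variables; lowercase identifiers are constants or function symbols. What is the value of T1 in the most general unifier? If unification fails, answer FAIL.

ref(tup3(ref(tup3(unit, bool, unit)), ref(tup3(unit, bool, unit)), char))

Decompose tup3/3: T2 ≐ tup3(nat, string, A),  unit ≐ A,  T ≐ tup3(nat, char, string).
Bind T2 := tup3(nat, string, A); no other remaining equation mentions T2.
Bind A := unit; no other remaining equation mentions A. Substituting into the earlier binding gives T2 := tup3(nat, string, unit).
Bind T := tup3(nat, char, string); no other remaining equation mentions T.
Decompose tup3/3: ref(tup3(R, R, char)) ≐ T1,  R ≐ ref(tup3(unit, bool, unit)),  B ≐ ref(char).
Bind T1 := ref(tup3(R, R, char)); no other remaining equation mentions T1.
Bind R := ref(tup3(unit, bool, unit)); no other remaining equation mentions R. Substituting into the earlier binding gives T1 := ref(tup3(ref(tup3(unit, bool, unit)), ref(tup3(unit, bool, unit)), char)).
Bind B := ref(char).
MGU = { T2 := tup3(nat, string, unit), A := unit, T := tup3(nat, char, string), T1 := ref(tup3(ref(tup3(unit, bool, unit)), ref(tup3(unit, bool, unit)), char)), R := ref(tup3(unit, bool, unit)), B := ref(char) }, so T1 := ref(tup3(ref(tup3(unit, bool, unit)), ref(tup3(unit, bool, unit)), char)).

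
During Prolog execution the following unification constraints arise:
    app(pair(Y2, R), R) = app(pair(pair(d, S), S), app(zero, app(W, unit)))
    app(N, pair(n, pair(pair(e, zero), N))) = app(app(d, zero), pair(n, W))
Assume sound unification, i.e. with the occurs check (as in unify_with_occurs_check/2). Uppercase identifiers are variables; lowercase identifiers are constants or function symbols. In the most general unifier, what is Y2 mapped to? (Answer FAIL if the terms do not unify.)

Decompose app/2: pair(Y2, R) = pair(pair(d, S), S),  R = app(zero, app(W, unit)).
Decompose pair/2: Y2 = pair(d, S),  R = S.
Bind Y2 := pair(d, S); no other remaining equation mentions Y2.
Bind R := S; substituting into the one remaining equation that mentions R gives: S = app(zero, app(W, unit)).
Bind S := app(zero, app(W, unit)); no other remaining equation mentions S. Substituting into the earlier bindings gives Y2 := pair(d, app(zero, app(W, unit))), R := app(zero, app(W, unit)).
Decompose app/2: N = app(d, zero),  pair(n, pair(pair(e, zero), N)) = pair(n, W).
Bind N := app(d, zero); substituting into the remaining equation gives: pair(n, pair(pair(e, zero), app(d, zero))) = pair(n, W).
Decompose pair/2: n = n,  pair(pair(e, zero), app(d, zero)) = W.
Delete trivial equation n = n.
Bind W := pair(pair(e, zero), app(d, zero)). Substituting into the earlier bindings gives Y2 := pair(d, app(zero, app(pair(pair(e, zero), app(d, zero)), unit))), R := app(zero, app(pair(pair(e, zero), app(d, zero)), unit)), S := app(zero, app(pair(pair(e, zero), app(d, zero)), unit)).
MGU = { Y2 = pair(d, app(zero, app(pair(pair(e, zero), app(d, zero)), unit))), R = app(zero, app(pair(pair(e, zero), app(d, zero)), unit)), S = app(zero, app(pair(pair(e, zero), app(d, zero)), unit)), N = app(d, zero), W = pair(pair(e, zero), app(d, zero)) }, so Y2 = pair(d, app(zero, app(pair(pair(e, zero), app(d, zero)), unit))).

pair(d, app(zero, app(pair(pair(e, zero), app(d, zero)), unit)))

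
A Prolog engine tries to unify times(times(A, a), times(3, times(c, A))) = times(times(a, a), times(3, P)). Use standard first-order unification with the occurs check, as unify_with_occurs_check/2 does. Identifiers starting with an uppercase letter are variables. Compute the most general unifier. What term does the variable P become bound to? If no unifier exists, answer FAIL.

Decompose times/2: times(A, a) = times(a, a),  times(3, times(c, A)) = times(3, P).
Decompose times/2: A = a,  a = a.
Bind A := a; substituting into the one remaining equation that mentions A gives: times(3, times(c, a)) = times(3, P).
Delete trivial equation a = a.
Decompose times/2: 3 = 3,  times(c, a) = P.
Delete trivial equation 3 = 3.
Bind P := times(c, a).
MGU = { A = a, P = times(c, a) }, so P = times(c, a).

times(c, a)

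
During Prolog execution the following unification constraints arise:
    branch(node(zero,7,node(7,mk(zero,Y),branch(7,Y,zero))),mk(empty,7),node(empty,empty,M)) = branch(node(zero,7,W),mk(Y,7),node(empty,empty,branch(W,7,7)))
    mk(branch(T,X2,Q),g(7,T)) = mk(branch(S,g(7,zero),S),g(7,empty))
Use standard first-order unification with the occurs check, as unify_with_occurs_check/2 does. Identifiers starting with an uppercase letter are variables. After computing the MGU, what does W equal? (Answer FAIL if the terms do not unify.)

Decompose branch/3: node(zero,7,node(7,mk(zero,Y),branch(7,Y,zero))) = node(zero,7,W),  mk(empty,7) = mk(Y,7),  node(empty,empty,M) = node(empty,empty,branch(W,7,7)).
Decompose node/3: zero = zero,  7 = 7,  node(7,mk(zero,Y),branch(7,Y,zero)) = W.
Delete trivial equation zero = zero.
Delete trivial equation 7 = 7.
Bind W := node(7,mk(zero,Y),branch(7,Y,zero)); substituting into the one remaining equation that mentions W gives: node(empty,empty,M) = node(empty,empty,branch(node(7,mk(zero,Y),branch(7,Y,zero)),7,7)).
Decompose mk/2: empty = Y,  7 = 7.
Bind Y := empty; substituting into the one remaining equation that mentions Y gives: node(empty,empty,M) = node(empty,empty,branch(node(7,mk(zero,empty),branch(7,empty,zero)),7,7)). Substituting into the earlier binding gives W := node(7,mk(zero,empty),branch(7,empty,zero)).
Delete trivial equation 7 = 7.
Decompose node/3: empty = empty,  empty = empty,  M = branch(node(7,mk(zero,empty),branch(7,empty,zero)),7,7).
Delete trivial equation empty = empty.
Delete trivial equation empty = empty.
Bind M := branch(node(7,mk(zero,empty),branch(7,empty,zero)),7,7); no other remaining equation mentions M.
Decompose mk/2: branch(T,X2,Q) = branch(S,g(7,zero),S),  g(7,T) = g(7,empty).
Decompose branch/3: T = S,  X2 = g(7,zero),  Q = S.
Bind T := S; substituting into the one remaining equation that mentions T gives: g(7,S) = g(7,empty).
Bind X2 := g(7,zero); no other remaining equation mentions X2.
Bind Q := S; no other remaining equation mentions Q.
Decompose g/2: 7 = 7,  S = empty.
Delete trivial equation 7 = 7.
Bind S := empty. Substituting into the earlier bindings gives T := empty, Q := empty.
MGU = { W = node(7,mk(zero,empty),branch(7,empty,zero)), Y = empty, M = branch(node(7,mk(zero,empty),branch(7,empty,zero)),7,7), T = empty, X2 = g(7,zero), Q = empty, S = empty }, so W = node(7,mk(zero,empty),branch(7,empty,zero)).

node(7,mk(zero,empty),branch(7,empty,zero))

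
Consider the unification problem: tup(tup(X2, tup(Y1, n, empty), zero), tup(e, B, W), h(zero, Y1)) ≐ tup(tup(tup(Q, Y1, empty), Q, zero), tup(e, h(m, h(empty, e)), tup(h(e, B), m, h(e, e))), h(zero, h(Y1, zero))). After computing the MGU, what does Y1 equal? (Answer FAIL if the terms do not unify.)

FAIL

Decompose tup/3: tup(X2, tup(Y1, n, empty), zero) ≐ tup(tup(Q, Y1, empty), Q, zero),  tup(e, B, W) ≐ tup(e, h(m, h(empty, e)), tup(h(e, B), m, h(e, e))),  h(zero, Y1) ≐ h(zero, h(Y1, zero)).
Decompose tup/3: X2 ≐ tup(Q, Y1, empty),  tup(Y1, n, empty) ≐ Q,  zero ≐ zero.
Bind X2 := tup(Q, Y1, empty); no other remaining equation mentions X2.
Bind Q := tup(Y1, n, empty); no other remaining equation mentions Q. Substituting into the earlier binding gives X2 := tup(tup(Y1, n, empty), Y1, empty).
Delete trivial equation zero ≐ zero.
Decompose tup/3: e ≐ e,  B ≐ h(m, h(empty, e)),  W ≐ tup(h(e, B), m, h(e, e)).
Delete trivial equation e ≐ e.
Bind B := h(m, h(empty, e)); substituting into the one remaining equation that mentions B gives: W ≐ tup(h(e, h(m, h(empty, e))), m, h(e, e)).
Bind W := tup(h(e, h(m, h(empty, e))), m, h(e, e)); no other remaining equation mentions W.
Decompose h/2: zero ≐ zero,  Y1 ≐ h(Y1, zero).
Delete trivial equation zero ≐ zero.
Occurs check fails: Y1 occurs in h(Y1, zero); the equation Y1 ≐ h(Y1, zero) has no finite solution.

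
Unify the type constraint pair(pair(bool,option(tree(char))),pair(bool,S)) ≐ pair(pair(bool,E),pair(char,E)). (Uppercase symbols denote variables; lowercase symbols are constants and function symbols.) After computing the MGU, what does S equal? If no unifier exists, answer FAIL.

FAIL

Decompose pair/2: pair(bool,option(tree(char))) ≐ pair(bool,E),  pair(bool,S) ≐ pair(char,E).
Decompose pair/2: bool ≐ bool,  option(tree(char)) ≐ E.
Delete trivial equation bool ≐ bool.
Bind E := option(tree(char)); substituting into the remaining equation gives: pair(bool,S) ≐ pair(char,option(tree(char))).
Decompose pair/2: bool ≐ char,  S ≐ option(tree(char)).
Clash: constants bool and char differ; no unifier exists.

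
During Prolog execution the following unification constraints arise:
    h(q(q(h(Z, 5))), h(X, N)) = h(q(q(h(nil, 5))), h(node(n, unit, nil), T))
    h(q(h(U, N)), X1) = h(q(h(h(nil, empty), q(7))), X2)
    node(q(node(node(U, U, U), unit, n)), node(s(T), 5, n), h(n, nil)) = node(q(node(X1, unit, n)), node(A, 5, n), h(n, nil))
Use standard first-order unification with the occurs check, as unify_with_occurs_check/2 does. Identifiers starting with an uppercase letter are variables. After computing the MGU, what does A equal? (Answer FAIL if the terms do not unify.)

Decompose h/2: q(q(h(Z, 5))) = q(q(h(nil, 5))),  h(X, N) = h(node(n, unit, nil), T).
Decompose q/1: q(h(Z, 5)) = q(h(nil, 5)).
Decompose q/1: h(Z, 5) = h(nil, 5).
Decompose h/2: Z = nil,  5 = 5.
Bind Z := nil; no other remaining equation mentions Z.
Delete trivial equation 5 = 5.
Decompose h/2: X = node(n, unit, nil),  N = T.
Bind X := node(n, unit, nil); no other remaining equation mentions X.
Bind N := T; substituting into the one remaining equation that mentions N gives: h(q(h(U, T)), X1) = h(q(h(h(nil, empty), q(7))), X2).
Decompose h/2: q(h(U, T)) = q(h(h(nil, empty), q(7))),  X1 = X2.
Decompose q/1: h(U, T) = h(h(nil, empty), q(7)).
Decompose h/2: U = h(nil, empty),  T = q(7).
Bind U := h(nil, empty); substituting into the one remaining equation that mentions U gives: node(q(node(node(h(nil, empty), h(nil, empty), h(nil, empty)), unit, n)), node(s(T), 5, n), h(n, nil)) = node(q(node(X1, unit, n)), node(A, 5, n), h(n, nil)).
Bind T := q(7); substituting into the one remaining equation that mentions T gives: node(q(node(node(h(nil, empty), h(nil, empty), h(nil, empty)), unit, n)), node(s(q(7)), 5, n), h(n, nil)) = node(q(node(X1, unit, n)), node(A, 5, n), h(n, nil)). Substituting into the earlier binding gives N := q(7).
Bind X1 := X2; substituting into the remaining equation gives: node(q(node(node(h(nil, empty), h(nil, empty), h(nil, empty)), unit, n)), node(s(q(7)), 5, n), h(n, nil)) = node(q(node(X2, unit, n)), node(A, 5, n), h(n, nil)).
Decompose node/3: q(node(node(h(nil, empty), h(nil, empty), h(nil, empty)), unit, n)) = q(node(X2, unit, n)),  node(s(q(7)), 5, n) = node(A, 5, n),  h(n, nil) = h(n, nil).
Decompose q/1: node(node(h(nil, empty), h(nil, empty), h(nil, empty)), unit, n) = node(X2, unit, n).
Decompose node/3: node(h(nil, empty), h(nil, empty), h(nil, empty)) = X2,  unit = unit,  n = n.
Bind X2 := node(h(nil, empty), h(nil, empty), h(nil, empty)); no other remaining equation mentions X2. Substituting into the earlier binding gives X1 := node(h(nil, empty), h(nil, empty), h(nil, empty)).
Delete trivial equation unit = unit.
Delete trivial equation n = n.
Decompose node/3: s(q(7)) = A,  5 = 5,  n = n.
Bind A := s(q(7)); no other remaining equation mentions A.
Delete trivial equation 5 = 5.
Delete trivial equation n = n.
Delete trivial equation h(n, nil) = h(n, nil).
MGU = { Z ↦ nil, X ↦ node(n, unit, nil), N ↦ q(7), U ↦ h(nil, empty), T ↦ q(7), X1 ↦ node(h(nil, empty), h(nil, empty), h(nil, empty)), X2 ↦ node(h(nil, empty), h(nil, empty), h(nil, empty)), A ↦ s(q(7)) }, so A ↦ s(q(7)).

s(q(7))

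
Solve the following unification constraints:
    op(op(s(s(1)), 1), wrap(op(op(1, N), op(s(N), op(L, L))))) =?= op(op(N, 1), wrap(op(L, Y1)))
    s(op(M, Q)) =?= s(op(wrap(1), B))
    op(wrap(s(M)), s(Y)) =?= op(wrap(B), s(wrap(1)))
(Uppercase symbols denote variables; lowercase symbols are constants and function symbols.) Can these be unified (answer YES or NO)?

Decompose op/2: op(s(s(1)), 1) =?= op(N, 1),  wrap(op(op(1, N), op(s(N), op(L, L)))) =?= wrap(op(L, Y1)).
Decompose op/2: s(s(1)) =?= N,  1 =?= 1.
Bind N := s(s(1)); substituting into the one remaining equation that mentions N gives: wrap(op(op(1, s(s(1))), op(s(s(s(1))), op(L, L)))) =?= wrap(op(L, Y1)).
Delete trivial equation 1 =?= 1.
Decompose wrap/1: op(op(1, s(s(1))), op(s(s(s(1))), op(L, L))) =?= op(L, Y1).
Decompose op/2: op(1, s(s(1))) =?= L,  op(s(s(s(1))), op(L, L)) =?= Y1.
Bind L := op(1, s(s(1))); substituting into the one remaining equation that mentions L gives: op(s(s(s(1))), op(op(1, s(s(1))), op(1, s(s(1))))) =?= Y1.
Bind Y1 := op(s(s(s(1))), op(op(1, s(s(1))), op(1, s(s(1))))); no other remaining equation mentions Y1.
Decompose s/1: op(M, Q) =?= op(wrap(1), B).
Decompose op/2: M =?= wrap(1),  Q =?= B.
Bind M := wrap(1); substituting into the one remaining equation that mentions M gives: op(wrap(s(wrap(1))), s(Y)) =?= op(wrap(B), s(wrap(1))).
Bind Q := B; no other remaining equation mentions Q.
Decompose op/2: wrap(s(wrap(1))) =?= wrap(B),  s(Y) =?= s(wrap(1)).
Decompose wrap/1: s(wrap(1)) =?= B.
Bind B := s(wrap(1)); no other remaining equation mentions B. Substituting into the earlier binding gives Q := s(wrap(1)).
Decompose s/1: Y =?= wrap(1).
Bind Y := wrap(1).
No equations remain and no clash or occurs-check failure arose, so a unifier exists.

YES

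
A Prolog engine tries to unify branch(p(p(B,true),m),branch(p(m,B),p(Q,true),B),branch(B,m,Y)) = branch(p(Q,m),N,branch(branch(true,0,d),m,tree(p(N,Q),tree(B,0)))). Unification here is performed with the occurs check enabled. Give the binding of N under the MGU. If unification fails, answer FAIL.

Decompose branch/3: p(p(B,true),m) = p(Q,m),  branch(p(m,B),p(Q,true),B) = N,  branch(B,m,Y) = branch(branch(true,0,d),m,tree(p(N,Q),tree(B,0))).
Decompose p/2: p(B,true) = Q,  m = m.
Bind Q := p(B,true); substituting into the 2 remaining equations that mention Q gives: branch(p(m,B),p(p(B,true),true),B) = N,  branch(B,m,Y) = branch(branch(true,0,d),m,tree(p(N,p(B,true)),tree(B,0))).
Delete trivial equation m = m.
Bind N := branch(p(m,B),p(p(B,true),true),B); substituting into the remaining equation gives: branch(B,m,Y) = branch(branch(true,0,d),m,tree(p(branch(p(m,B),p(p(B,true),true),B),p(B,true)),tree(B,0))).
Decompose branch/3: B = branch(true,0,d),  m = m,  Y = tree(p(branch(p(m,B),p(p(B,true),true),B),p(B,true)),tree(B,0)).
Bind B := branch(true,0,d); substituting into the one remaining equation that mentions B gives: Y = tree(p(branch(p(m,branch(true,0,d)),p(p(branch(true,0,d),true),true),branch(true,0,d)),p(branch(true,0,d),true)),tree(branch(true,0,d),0)). Substituting into the earlier bindings gives Q := p(branch(true,0,d),true), N := branch(p(m,branch(true,0,d)),p(p(branch(true,0,d),true),true),branch(true,0,d)).
Delete trivial equation m = m.
Bind Y := tree(p(branch(p(m,branch(true,0,d)),p(p(branch(true,0,d),true),true),branch(true,0,d)),p(branch(true,0,d),true)),tree(branch(true,0,d),0)).
MGU = { Q ↦ p(branch(true,0,d),true), N ↦ branch(p(m,branch(true,0,d)),p(p(branch(true,0,d),true),true),branch(true,0,d)), B ↦ branch(true,0,d), Y ↦ tree(p(branch(p(m,branch(true,0,d)),p(p(branch(true,0,d),true),true),branch(true,0,d)),p(branch(true,0,d),true)),tree(branch(true,0,d),0)) }, so N ↦ branch(p(m,branch(true,0,d)),p(p(branch(true,0,d),true),true),branch(true,0,d)).

branch(p(m,branch(true,0,d)),p(p(branch(true,0,d),true),true),branch(true,0,d))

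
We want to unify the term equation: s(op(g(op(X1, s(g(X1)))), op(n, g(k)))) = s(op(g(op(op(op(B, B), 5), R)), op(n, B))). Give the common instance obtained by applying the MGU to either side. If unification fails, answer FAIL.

Decompose s/1: op(g(op(X1, s(g(X1)))), op(n, g(k))) = op(g(op(op(op(B, B), 5), R)), op(n, B)).
Decompose op/2: g(op(X1, s(g(X1)))) = g(op(op(op(B, B), 5), R)),  op(n, g(k)) = op(n, B).
Decompose g/1: op(X1, s(g(X1))) = op(op(op(B, B), 5), R).
Decompose op/2: X1 = op(op(B, B), 5),  s(g(X1)) = R.
Bind X1 := op(op(B, B), 5); substituting into the one remaining equation that mentions X1 gives: s(g(op(op(B, B), 5))) = R.
Bind R := s(g(op(op(B, B), 5))); no other remaining equation mentions R.
Decompose op/2: n = n,  g(k) = B.
Delete trivial equation n = n.
Bind B := g(k). Substituting into the earlier bindings gives X1 := op(op(g(k), g(k)), 5), R := s(g(op(op(g(k), g(k)), 5))).
Applying the MGU to either side gives s(op(g(op(op(op(g(k), g(k)), 5), s(g(op(op(g(k), g(k)), 5))))), op(n, g(k)))).

s(op(g(op(op(op(g(k), g(k)), 5), s(g(op(op(g(k), g(k)), 5))))), op(n, g(k))))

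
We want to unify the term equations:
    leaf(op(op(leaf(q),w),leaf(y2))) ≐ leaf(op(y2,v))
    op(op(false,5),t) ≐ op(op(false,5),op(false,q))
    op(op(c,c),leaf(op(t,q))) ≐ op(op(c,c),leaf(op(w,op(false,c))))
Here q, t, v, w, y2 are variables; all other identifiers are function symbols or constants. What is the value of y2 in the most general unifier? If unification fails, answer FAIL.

Decompose leaf/1: op(op(leaf(q),w),leaf(y2)) ≐ op(y2,v).
Decompose op/2: op(leaf(q),w) ≐ y2,  leaf(y2) ≐ v.
Bind y2 := op(leaf(q),w); substituting into the one remaining equation that mentions y2 gives: leaf(op(leaf(q),w)) ≐ v.
Bind v := leaf(op(leaf(q),w)); no other remaining equation mentions v.
Decompose op/2: op(false,5) ≐ op(false,5),  t ≐ op(false,q).
Delete trivial equation op(false,5) ≐ op(false,5).
Bind t := op(false,q); substituting into the remaining equation gives: op(op(c,c),leaf(op(op(false,q),q))) ≐ op(op(c,c),leaf(op(w,op(false,c)))).
Decompose op/2: op(c,c) ≐ op(c,c),  leaf(op(op(false,q),q)) ≐ leaf(op(w,op(false,c))).
Delete trivial equation op(c,c) ≐ op(c,c).
Decompose leaf/1: op(op(false,q),q) ≐ op(w,op(false,c)).
Decompose op/2: op(false,q) ≐ w,  q ≐ op(false,c).
Bind w := op(false,q); no other remaining equation mentions w. Substituting into the earlier bindings gives y2 := op(leaf(q),op(false,q)), v := leaf(op(leaf(q),op(false,q))).
Bind q := op(false,c). Substituting into the earlier bindings gives y2 := op(leaf(op(false,c)),op(false,op(false,c))), v := leaf(op(leaf(op(false,c)),op(false,op(false,c)))), t := op(false,op(false,c)), w := op(false,op(false,c)).
MGU = { y2 -> op(leaf(op(false,c)),op(false,op(false,c))), v -> leaf(op(leaf(op(false,c)),op(false,op(false,c)))), t -> op(false,op(false,c)), w -> op(false,op(false,c)), q -> op(false,c) }, so y2 -> op(leaf(op(false,c)),op(false,op(false,c))).

op(leaf(op(false,c)),op(false,op(false,c)))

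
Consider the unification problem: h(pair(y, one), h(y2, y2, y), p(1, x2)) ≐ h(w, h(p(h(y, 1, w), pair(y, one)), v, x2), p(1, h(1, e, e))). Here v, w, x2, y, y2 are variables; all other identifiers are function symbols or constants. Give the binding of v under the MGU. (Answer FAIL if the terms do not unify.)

Decompose h/3: pair(y, one) ≐ w,  h(y2, y2, y) ≐ h(p(h(y, 1, w), pair(y, one)), v, x2),  p(1, x2) ≐ p(1, h(1, e, e)).
Bind w := pair(y, one); substituting into the one remaining equation that mentions w gives: h(y2, y2, y) ≐ h(p(h(y, 1, pair(y, one)), pair(y, one)), v, x2).
Decompose h/3: y2 ≐ p(h(y, 1, pair(y, one)), pair(y, one)),  y2 ≐ v,  y ≐ x2.
Bind y2 := p(h(y, 1, pair(y, one)), pair(y, one)); substituting into the one remaining equation that mentions y2 gives: p(h(y, 1, pair(y, one)), pair(y, one)) ≐ v.
Bind v := p(h(y, 1, pair(y, one)), pair(y, one)); no other remaining equation mentions v.
Bind y := x2; no other remaining equation mentions y. Substituting into the earlier bindings gives w := pair(x2, one), y2 := p(h(x2, 1, pair(x2, one)), pair(x2, one)), v := p(h(x2, 1, pair(x2, one)), pair(x2, one)).
Decompose p/2: 1 ≐ 1,  x2 ≐ h(1, e, e).
Delete trivial equation 1 ≐ 1.
Bind x2 := h(1, e, e). Substituting into the earlier bindings gives w := pair(h(1, e, e), one), y2 := p(h(h(1, e, e), 1, pair(h(1, e, e), one)), pair(h(1, e, e), one)), v := p(h(h(1, e, e), 1, pair(h(1, e, e), one)), pair(h(1, e, e), one)), y := h(1, e, e).
MGU = { w -> pair(h(1, e, e), one), y2 -> p(h(h(1, e, e), 1, pair(h(1, e, e), one)), pair(h(1, e, e), one)), v -> p(h(h(1, e, e), 1, pair(h(1, e, e), one)), pair(h(1, e, e), one)), y -> h(1, e, e), x2 -> h(1, e, e) }, so v -> p(h(h(1, e, e), 1, pair(h(1, e, e), one)), pair(h(1, e, e), one)).

p(h(h(1, e, e), 1, pair(h(1, e, e), one)), pair(h(1, e, e), one))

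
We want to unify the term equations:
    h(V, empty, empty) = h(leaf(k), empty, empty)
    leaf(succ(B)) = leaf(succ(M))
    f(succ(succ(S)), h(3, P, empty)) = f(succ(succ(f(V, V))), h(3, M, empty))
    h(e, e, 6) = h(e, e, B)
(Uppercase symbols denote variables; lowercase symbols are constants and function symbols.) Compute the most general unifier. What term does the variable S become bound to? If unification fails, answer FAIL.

f(leaf(k), leaf(k))

Decompose h/3: V = leaf(k),  empty = empty,  empty = empty.
Bind V := leaf(k); substituting into the one remaining equation that mentions V gives: f(succ(succ(S)), h(3, P, empty)) = f(succ(succ(f(leaf(k), leaf(k)))), h(3, M, empty)).
Delete trivial equation empty = empty.
Delete trivial equation empty = empty.
Decompose leaf/1: succ(B) = succ(M).
Decompose succ/1: B = M.
Bind B := M; substituting into the one remaining equation that mentions B gives: h(e, e, 6) = h(e, e, M).
Decompose f/2: succ(succ(S)) = succ(succ(f(leaf(k), leaf(k)))),  h(3, P, empty) = h(3, M, empty).
Decompose succ/1: succ(S) = succ(f(leaf(k), leaf(k))).
Decompose succ/1: S = f(leaf(k), leaf(k)).
Bind S := f(leaf(k), leaf(k)); no other remaining equation mentions S.
Decompose h/3: 3 = 3,  P = M,  empty = empty.
Delete trivial equation 3 = 3.
Bind P := M; no other remaining equation mentions P.
Delete trivial equation empty = empty.
Decompose h/3: e = e,  e = e,  6 = M.
Delete trivial equation e = e.
Delete trivial equation e = e.
Bind M := 6. Substituting into the earlier bindings gives B := 6, P := 6.
MGU = { V ↦ leaf(k), B ↦ 6, S ↦ f(leaf(k), leaf(k)), P ↦ 6, M ↦ 6 }, so S ↦ f(leaf(k), leaf(k)).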